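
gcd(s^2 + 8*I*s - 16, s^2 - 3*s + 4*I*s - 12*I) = s + 4*I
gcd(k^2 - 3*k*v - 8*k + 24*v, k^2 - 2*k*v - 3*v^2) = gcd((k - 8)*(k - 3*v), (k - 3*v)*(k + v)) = -k + 3*v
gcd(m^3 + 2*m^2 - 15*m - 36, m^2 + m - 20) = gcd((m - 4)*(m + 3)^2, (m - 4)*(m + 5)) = m - 4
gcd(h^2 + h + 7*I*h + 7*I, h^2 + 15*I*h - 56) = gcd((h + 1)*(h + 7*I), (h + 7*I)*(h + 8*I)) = h + 7*I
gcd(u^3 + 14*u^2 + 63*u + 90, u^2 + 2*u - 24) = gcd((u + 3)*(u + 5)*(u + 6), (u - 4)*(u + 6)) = u + 6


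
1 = 1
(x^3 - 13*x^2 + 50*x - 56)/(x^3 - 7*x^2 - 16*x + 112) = (x - 2)/(x + 4)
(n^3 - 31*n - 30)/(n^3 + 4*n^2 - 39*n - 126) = (n^2 + 6*n + 5)/(n^2 + 10*n + 21)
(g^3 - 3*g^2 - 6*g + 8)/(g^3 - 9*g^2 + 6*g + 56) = (g - 1)/(g - 7)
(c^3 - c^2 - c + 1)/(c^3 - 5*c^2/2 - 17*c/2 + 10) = 2*(c^2 - 1)/(2*c^2 - 3*c - 20)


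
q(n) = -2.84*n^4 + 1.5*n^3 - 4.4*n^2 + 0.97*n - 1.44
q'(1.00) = -14.69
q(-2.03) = -82.32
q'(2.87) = -255.77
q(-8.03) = -12877.73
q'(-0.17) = 2.65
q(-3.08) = -345.57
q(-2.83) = -255.59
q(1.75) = -31.81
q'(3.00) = -291.65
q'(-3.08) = 402.68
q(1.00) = -6.21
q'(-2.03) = 132.41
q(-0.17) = -1.74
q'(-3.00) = 374.59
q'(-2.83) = 319.39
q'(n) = -11.36*n^3 + 4.5*n^2 - 8.8*n + 0.97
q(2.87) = -192.12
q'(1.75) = -61.53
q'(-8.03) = 6243.80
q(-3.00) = -314.49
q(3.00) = -227.67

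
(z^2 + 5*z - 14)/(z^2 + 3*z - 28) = (z - 2)/(z - 4)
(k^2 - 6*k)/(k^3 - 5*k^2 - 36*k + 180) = k/(k^2 + k - 30)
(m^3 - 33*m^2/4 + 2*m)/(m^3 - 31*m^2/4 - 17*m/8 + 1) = 2*m/(2*m + 1)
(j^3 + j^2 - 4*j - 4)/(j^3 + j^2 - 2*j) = (j^2 - j - 2)/(j*(j - 1))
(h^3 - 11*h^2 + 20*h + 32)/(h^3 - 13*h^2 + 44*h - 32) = (h + 1)/(h - 1)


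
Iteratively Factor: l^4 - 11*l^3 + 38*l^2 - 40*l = (l - 5)*(l^3 - 6*l^2 + 8*l) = (l - 5)*(l - 4)*(l^2 - 2*l) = (l - 5)*(l - 4)*(l - 2)*(l)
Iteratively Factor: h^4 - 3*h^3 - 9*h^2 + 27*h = (h - 3)*(h^3 - 9*h) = h*(h - 3)*(h^2 - 9) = h*(h - 3)*(h + 3)*(h - 3)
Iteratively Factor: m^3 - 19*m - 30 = (m + 3)*(m^2 - 3*m - 10) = (m - 5)*(m + 3)*(m + 2)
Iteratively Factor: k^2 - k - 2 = (k - 2)*(k + 1)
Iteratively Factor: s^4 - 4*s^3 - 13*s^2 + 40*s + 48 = (s - 4)*(s^3 - 13*s - 12) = (s - 4)^2*(s^2 + 4*s + 3) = (s - 4)^2*(s + 1)*(s + 3)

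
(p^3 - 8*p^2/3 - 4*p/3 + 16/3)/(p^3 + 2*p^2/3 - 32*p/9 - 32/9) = 3*(p - 2)/(3*p + 4)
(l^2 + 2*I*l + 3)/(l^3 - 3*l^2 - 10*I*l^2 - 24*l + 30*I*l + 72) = (l^2 + 2*I*l + 3)/(l^3 + l^2*(-3 - 10*I) + l*(-24 + 30*I) + 72)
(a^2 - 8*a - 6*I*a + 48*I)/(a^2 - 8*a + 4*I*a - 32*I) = (a - 6*I)/(a + 4*I)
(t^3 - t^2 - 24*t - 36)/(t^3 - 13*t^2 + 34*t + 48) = (t^2 + 5*t + 6)/(t^2 - 7*t - 8)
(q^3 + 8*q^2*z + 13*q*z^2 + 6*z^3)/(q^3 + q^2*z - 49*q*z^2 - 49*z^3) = (-q^2 - 7*q*z - 6*z^2)/(-q^2 + 49*z^2)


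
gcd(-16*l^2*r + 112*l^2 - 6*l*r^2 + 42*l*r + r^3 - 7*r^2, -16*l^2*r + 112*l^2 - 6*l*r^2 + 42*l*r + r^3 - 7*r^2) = -16*l^2*r + 112*l^2 - 6*l*r^2 + 42*l*r + r^3 - 7*r^2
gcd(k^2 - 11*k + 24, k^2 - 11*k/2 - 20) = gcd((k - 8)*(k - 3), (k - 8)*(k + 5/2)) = k - 8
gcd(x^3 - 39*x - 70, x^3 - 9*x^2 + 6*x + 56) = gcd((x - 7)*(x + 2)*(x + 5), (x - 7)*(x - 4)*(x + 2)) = x^2 - 5*x - 14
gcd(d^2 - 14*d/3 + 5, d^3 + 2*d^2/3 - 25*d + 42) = d - 3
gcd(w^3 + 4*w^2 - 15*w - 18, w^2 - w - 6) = w - 3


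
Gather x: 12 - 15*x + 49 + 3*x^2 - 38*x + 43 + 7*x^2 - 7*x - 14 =10*x^2 - 60*x + 90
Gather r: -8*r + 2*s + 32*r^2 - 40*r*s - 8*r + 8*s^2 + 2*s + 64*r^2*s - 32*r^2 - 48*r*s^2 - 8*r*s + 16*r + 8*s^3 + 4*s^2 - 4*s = 64*r^2*s + r*(-48*s^2 - 48*s) + 8*s^3 + 12*s^2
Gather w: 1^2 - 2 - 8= -9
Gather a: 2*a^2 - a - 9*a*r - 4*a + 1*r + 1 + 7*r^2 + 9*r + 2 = 2*a^2 + a*(-9*r - 5) + 7*r^2 + 10*r + 3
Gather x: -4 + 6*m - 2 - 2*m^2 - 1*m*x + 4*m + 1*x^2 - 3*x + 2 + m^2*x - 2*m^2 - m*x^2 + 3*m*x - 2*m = -4*m^2 + 8*m + x^2*(1 - m) + x*(m^2 + 2*m - 3) - 4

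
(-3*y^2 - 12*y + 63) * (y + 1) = -3*y^3 - 15*y^2 + 51*y + 63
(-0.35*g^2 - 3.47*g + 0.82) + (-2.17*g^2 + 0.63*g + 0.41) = -2.52*g^2 - 2.84*g + 1.23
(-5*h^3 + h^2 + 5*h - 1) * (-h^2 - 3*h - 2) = 5*h^5 + 14*h^4 + 2*h^3 - 16*h^2 - 7*h + 2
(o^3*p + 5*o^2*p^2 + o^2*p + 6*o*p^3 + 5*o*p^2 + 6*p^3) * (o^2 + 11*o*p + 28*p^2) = o^5*p + 16*o^4*p^2 + o^4*p + 89*o^3*p^3 + 16*o^3*p^2 + 206*o^2*p^4 + 89*o^2*p^3 + 168*o*p^5 + 206*o*p^4 + 168*p^5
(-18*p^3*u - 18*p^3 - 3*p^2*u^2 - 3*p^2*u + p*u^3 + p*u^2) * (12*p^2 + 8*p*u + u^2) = -216*p^5*u - 216*p^5 - 180*p^4*u^2 - 180*p^4*u - 30*p^3*u^3 - 30*p^3*u^2 + 5*p^2*u^4 + 5*p^2*u^3 + p*u^5 + p*u^4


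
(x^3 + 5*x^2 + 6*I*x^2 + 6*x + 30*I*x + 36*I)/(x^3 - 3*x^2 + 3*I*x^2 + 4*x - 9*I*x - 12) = (x^3 + x^2*(5 + 6*I) + x*(6 + 30*I) + 36*I)/(x^3 + x^2*(-3 + 3*I) + x*(4 - 9*I) - 12)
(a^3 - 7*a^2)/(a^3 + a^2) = (a - 7)/(a + 1)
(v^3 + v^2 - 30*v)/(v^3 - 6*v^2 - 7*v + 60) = v*(v + 6)/(v^2 - v - 12)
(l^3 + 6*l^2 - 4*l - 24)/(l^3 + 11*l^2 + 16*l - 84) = (l + 2)/(l + 7)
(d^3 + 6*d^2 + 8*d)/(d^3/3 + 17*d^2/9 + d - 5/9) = 9*d*(d^2 + 6*d + 8)/(3*d^3 + 17*d^2 + 9*d - 5)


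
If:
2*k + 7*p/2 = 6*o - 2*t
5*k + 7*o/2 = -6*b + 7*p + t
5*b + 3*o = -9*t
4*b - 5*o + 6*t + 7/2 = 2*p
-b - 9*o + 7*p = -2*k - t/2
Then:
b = -5439/13042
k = 47677/78252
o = 5047/13042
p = 1673/6521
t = 2009/19563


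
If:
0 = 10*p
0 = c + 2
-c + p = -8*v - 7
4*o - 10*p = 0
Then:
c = -2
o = 0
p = 0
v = -9/8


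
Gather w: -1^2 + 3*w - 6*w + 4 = 3 - 3*w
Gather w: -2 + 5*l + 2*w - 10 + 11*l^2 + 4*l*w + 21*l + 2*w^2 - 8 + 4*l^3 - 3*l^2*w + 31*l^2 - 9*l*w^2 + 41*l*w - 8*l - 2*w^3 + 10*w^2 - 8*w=4*l^3 + 42*l^2 + 18*l - 2*w^3 + w^2*(12 - 9*l) + w*(-3*l^2 + 45*l - 6) - 20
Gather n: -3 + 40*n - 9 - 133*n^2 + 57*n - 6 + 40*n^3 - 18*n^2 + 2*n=40*n^3 - 151*n^2 + 99*n - 18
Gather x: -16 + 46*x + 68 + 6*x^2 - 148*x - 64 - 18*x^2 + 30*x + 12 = -12*x^2 - 72*x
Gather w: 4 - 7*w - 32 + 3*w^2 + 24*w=3*w^2 + 17*w - 28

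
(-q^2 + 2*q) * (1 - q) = q^3 - 3*q^2 + 2*q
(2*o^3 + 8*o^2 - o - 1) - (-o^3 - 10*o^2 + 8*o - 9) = 3*o^3 + 18*o^2 - 9*o + 8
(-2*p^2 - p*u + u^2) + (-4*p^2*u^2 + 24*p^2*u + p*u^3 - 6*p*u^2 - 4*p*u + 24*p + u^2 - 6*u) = -4*p^2*u^2 + 24*p^2*u - 2*p^2 + p*u^3 - 6*p*u^2 - 5*p*u + 24*p + 2*u^2 - 6*u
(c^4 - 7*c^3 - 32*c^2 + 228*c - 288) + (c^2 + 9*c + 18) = c^4 - 7*c^3 - 31*c^2 + 237*c - 270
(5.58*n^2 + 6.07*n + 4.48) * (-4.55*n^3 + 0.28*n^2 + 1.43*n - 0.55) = -25.389*n^5 - 26.0561*n^4 - 10.705*n^3 + 6.8655*n^2 + 3.0679*n - 2.464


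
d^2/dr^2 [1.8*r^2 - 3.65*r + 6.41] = 3.60000000000000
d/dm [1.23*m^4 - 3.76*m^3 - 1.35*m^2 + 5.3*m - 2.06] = 4.92*m^3 - 11.28*m^2 - 2.7*m + 5.3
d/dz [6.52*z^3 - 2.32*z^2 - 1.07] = z*(19.56*z - 4.64)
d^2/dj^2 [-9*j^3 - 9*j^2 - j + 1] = -54*j - 18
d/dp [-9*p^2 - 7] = -18*p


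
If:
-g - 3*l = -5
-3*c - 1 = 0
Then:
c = -1/3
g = 5 - 3*l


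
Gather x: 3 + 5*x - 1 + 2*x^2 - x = 2*x^2 + 4*x + 2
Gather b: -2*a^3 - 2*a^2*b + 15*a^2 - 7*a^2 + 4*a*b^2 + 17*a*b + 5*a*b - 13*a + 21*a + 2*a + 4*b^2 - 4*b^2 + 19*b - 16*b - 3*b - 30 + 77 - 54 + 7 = -2*a^3 + 8*a^2 + 4*a*b^2 + 10*a + b*(-2*a^2 + 22*a)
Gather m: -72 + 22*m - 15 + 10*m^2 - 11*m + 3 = 10*m^2 + 11*m - 84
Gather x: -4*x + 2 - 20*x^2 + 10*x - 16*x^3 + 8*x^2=-16*x^3 - 12*x^2 + 6*x + 2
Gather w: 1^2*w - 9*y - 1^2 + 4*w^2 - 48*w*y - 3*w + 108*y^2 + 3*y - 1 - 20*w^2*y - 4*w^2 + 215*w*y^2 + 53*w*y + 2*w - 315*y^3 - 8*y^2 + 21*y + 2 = -20*w^2*y + w*(215*y^2 + 5*y) - 315*y^3 + 100*y^2 + 15*y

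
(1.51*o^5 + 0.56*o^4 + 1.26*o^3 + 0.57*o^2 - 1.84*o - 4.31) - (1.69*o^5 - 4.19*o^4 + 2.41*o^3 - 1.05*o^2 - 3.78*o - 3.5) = -0.18*o^5 + 4.75*o^4 - 1.15*o^3 + 1.62*o^2 + 1.94*o - 0.81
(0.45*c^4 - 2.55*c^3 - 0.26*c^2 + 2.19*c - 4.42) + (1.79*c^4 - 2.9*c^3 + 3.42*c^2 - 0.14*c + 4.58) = 2.24*c^4 - 5.45*c^3 + 3.16*c^2 + 2.05*c + 0.16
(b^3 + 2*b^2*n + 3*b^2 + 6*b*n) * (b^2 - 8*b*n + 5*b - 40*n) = b^5 - 6*b^4*n + 8*b^4 - 16*b^3*n^2 - 48*b^3*n + 15*b^3 - 128*b^2*n^2 - 90*b^2*n - 240*b*n^2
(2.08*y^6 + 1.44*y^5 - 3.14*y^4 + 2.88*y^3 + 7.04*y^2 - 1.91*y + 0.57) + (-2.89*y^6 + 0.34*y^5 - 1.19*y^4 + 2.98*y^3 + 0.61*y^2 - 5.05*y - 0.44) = -0.81*y^6 + 1.78*y^5 - 4.33*y^4 + 5.86*y^3 + 7.65*y^2 - 6.96*y + 0.13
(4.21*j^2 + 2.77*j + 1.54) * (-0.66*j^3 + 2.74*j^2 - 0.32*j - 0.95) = -2.7786*j^5 + 9.7072*j^4 + 5.2262*j^3 - 0.666299999999999*j^2 - 3.1243*j - 1.463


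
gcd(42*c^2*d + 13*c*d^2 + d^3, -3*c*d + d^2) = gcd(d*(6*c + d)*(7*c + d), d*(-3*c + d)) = d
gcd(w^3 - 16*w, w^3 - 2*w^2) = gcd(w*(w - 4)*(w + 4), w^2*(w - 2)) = w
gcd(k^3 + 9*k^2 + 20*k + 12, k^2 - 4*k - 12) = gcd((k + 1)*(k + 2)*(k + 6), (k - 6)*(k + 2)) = k + 2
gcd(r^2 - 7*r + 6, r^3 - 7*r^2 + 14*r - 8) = r - 1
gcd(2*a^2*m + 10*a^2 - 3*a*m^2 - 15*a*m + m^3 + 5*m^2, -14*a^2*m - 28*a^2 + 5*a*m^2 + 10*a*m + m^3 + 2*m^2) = 2*a - m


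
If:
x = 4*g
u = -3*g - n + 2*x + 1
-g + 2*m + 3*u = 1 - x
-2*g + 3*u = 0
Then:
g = x/4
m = 1/2 - 5*x/8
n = 13*x/12 + 1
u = x/6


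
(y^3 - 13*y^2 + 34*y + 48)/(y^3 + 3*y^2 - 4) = (y^3 - 13*y^2 + 34*y + 48)/(y^3 + 3*y^2 - 4)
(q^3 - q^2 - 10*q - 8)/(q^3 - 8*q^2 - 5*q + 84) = (q^2 + 3*q + 2)/(q^2 - 4*q - 21)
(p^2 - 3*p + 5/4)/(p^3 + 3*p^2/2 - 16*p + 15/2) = (p - 5/2)/(p^2 + 2*p - 15)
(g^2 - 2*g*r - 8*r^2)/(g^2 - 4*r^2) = (-g + 4*r)/(-g + 2*r)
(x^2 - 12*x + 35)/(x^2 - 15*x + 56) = (x - 5)/(x - 8)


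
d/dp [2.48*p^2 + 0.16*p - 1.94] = 4.96*p + 0.16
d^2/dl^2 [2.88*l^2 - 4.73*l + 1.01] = 5.76000000000000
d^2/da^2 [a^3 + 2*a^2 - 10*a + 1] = 6*a + 4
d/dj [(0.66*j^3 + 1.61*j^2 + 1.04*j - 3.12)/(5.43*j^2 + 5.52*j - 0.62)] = (3.5838*j^4 + 7.2864*j^3 + 2.0124*j^2 + 31.8868*j + 16.5776)/(29.4849*j^4 + 59.9472*j^3 + 23.7372*j^2 - 6.8448*j + 0.3844)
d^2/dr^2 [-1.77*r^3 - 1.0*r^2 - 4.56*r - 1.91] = -10.62*r - 2.0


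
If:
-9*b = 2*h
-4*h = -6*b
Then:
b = 0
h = 0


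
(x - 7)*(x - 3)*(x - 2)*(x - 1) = x^4 - 13*x^3 + 53*x^2 - 83*x + 42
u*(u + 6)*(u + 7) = u^3 + 13*u^2 + 42*u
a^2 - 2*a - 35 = (a - 7)*(a + 5)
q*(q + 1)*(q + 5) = q^3 + 6*q^2 + 5*q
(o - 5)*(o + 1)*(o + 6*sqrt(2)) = o^3 - 4*o^2 + 6*sqrt(2)*o^2 - 24*sqrt(2)*o - 5*o - 30*sqrt(2)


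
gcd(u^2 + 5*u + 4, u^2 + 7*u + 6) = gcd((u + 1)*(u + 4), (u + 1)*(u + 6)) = u + 1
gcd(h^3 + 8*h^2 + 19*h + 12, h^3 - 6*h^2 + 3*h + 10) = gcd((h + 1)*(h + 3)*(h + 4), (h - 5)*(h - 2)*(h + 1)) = h + 1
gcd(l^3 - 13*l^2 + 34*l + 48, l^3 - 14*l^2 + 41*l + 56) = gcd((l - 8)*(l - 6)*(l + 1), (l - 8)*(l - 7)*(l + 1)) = l^2 - 7*l - 8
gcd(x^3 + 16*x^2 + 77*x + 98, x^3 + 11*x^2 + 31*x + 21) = x + 7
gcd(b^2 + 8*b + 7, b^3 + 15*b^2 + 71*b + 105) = b + 7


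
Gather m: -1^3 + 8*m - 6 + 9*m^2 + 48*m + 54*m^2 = 63*m^2 + 56*m - 7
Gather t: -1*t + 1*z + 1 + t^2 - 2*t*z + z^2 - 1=t^2 + t*(-2*z - 1) + z^2 + z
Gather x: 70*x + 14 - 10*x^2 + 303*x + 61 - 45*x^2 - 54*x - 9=-55*x^2 + 319*x + 66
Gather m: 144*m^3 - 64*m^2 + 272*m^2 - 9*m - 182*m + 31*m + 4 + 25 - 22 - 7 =144*m^3 + 208*m^2 - 160*m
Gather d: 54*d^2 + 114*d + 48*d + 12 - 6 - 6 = 54*d^2 + 162*d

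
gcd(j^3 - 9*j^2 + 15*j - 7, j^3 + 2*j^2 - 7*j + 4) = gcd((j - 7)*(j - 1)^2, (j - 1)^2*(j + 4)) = j^2 - 2*j + 1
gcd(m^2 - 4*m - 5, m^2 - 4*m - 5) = m^2 - 4*m - 5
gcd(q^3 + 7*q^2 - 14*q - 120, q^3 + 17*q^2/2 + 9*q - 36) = q + 6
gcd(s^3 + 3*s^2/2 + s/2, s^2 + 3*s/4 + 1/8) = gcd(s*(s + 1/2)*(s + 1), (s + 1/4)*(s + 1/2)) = s + 1/2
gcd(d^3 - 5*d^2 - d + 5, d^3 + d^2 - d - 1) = d^2 - 1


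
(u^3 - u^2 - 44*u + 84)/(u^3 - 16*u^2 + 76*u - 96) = (u + 7)/(u - 8)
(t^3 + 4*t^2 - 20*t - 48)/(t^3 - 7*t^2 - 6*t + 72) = (t^2 + 8*t + 12)/(t^2 - 3*t - 18)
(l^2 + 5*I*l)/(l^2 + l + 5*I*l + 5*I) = l/(l + 1)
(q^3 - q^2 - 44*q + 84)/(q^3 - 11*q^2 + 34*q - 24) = (q^2 + 5*q - 14)/(q^2 - 5*q + 4)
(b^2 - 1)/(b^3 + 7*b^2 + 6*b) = (b - 1)/(b*(b + 6))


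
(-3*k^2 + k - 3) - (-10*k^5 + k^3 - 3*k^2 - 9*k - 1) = 10*k^5 - k^3 + 10*k - 2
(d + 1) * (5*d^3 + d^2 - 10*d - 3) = 5*d^4 + 6*d^3 - 9*d^2 - 13*d - 3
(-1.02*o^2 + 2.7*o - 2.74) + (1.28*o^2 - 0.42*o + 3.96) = 0.26*o^2 + 2.28*o + 1.22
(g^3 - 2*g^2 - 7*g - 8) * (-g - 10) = -g^4 - 8*g^3 + 27*g^2 + 78*g + 80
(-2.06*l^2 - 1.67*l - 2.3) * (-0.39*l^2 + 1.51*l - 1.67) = 0.8034*l^4 - 2.4593*l^3 + 1.8155*l^2 - 0.6841*l + 3.841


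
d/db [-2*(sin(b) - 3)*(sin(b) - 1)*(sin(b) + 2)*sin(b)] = 4*(-2*sin(b)^3 + 3*sin(b)^2 + 5*sin(b) - 3)*cos(b)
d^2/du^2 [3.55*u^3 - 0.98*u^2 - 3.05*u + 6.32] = 21.3*u - 1.96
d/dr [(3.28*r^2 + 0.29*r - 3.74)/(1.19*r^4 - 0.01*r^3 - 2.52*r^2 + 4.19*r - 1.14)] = (-7.8064*r^5 - 1.0025*r^4 + 17.8082*r^3 + 14.3618*r^2 - 26.328*r + 15.34)/(1.4161*r^8 - 0.0238*r^7 - 5.9975*r^6 + 10.0226*r^5 + 3.5534*r^4 - 21.0948*r^3 + 23.3017*r^2 - 9.5532*r + 1.2996)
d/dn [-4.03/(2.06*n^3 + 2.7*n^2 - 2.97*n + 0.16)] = (24.9054*n^2 + 21.762*n - 11.9691)/(2.06*n^3 + 2.7*n^2 - 2.97*n + 0.16)^2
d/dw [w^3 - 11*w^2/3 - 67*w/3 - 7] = 3*w^2 - 22*w/3 - 67/3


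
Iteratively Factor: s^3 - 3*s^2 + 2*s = (s)*(s^2 - 3*s + 2) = s*(s - 1)*(s - 2)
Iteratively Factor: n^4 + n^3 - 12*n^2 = (n - 3)*(n^3 + 4*n^2) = (n - 3)*(n + 4)*(n^2) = n*(n - 3)*(n + 4)*(n)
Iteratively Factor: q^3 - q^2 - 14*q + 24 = (q - 2)*(q^2 + q - 12) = (q - 2)*(q + 4)*(q - 3)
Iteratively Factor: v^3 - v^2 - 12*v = (v - 4)*(v^2 + 3*v) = (v - 4)*(v + 3)*(v)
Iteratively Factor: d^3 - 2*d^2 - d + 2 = (d - 2)*(d^2 - 1) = (d - 2)*(d + 1)*(d - 1)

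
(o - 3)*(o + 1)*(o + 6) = o^3 + 4*o^2 - 15*o - 18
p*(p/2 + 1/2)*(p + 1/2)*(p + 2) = p^4/2 + 7*p^3/4 + 7*p^2/4 + p/2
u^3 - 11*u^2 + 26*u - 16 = (u - 8)*(u - 2)*(u - 1)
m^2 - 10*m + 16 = (m - 8)*(m - 2)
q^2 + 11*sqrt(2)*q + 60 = (q + 5*sqrt(2))*(q + 6*sqrt(2))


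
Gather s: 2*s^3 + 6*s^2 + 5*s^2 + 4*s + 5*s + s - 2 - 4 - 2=2*s^3 + 11*s^2 + 10*s - 8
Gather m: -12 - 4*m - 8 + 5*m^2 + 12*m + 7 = 5*m^2 + 8*m - 13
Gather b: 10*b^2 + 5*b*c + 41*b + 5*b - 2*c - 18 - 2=10*b^2 + b*(5*c + 46) - 2*c - 20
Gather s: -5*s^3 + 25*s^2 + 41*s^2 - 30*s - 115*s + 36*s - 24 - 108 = -5*s^3 + 66*s^2 - 109*s - 132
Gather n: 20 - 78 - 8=-66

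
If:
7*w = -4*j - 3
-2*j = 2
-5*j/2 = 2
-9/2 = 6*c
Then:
No Solution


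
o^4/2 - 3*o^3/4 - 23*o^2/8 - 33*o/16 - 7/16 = (o/2 + 1/4)*(o - 7/2)*(o + 1/2)*(o + 1)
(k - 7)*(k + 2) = k^2 - 5*k - 14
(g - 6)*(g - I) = g^2 - 6*g - I*g + 6*I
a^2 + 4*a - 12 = (a - 2)*(a + 6)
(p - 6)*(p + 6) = p^2 - 36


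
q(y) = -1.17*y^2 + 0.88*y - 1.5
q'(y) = 0.88 - 2.34*y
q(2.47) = -6.46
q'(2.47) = -4.90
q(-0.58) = -2.40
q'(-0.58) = 2.24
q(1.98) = -4.34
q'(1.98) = -3.75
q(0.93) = -1.69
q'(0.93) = -1.30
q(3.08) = -9.89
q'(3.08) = -6.33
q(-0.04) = -1.54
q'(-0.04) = 0.97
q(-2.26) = -9.46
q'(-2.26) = 6.17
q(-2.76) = -12.84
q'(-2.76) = 7.34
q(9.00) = -88.35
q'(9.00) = -20.18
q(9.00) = -88.35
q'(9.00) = -20.18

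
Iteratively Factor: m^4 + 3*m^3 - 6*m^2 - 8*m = (m + 4)*(m^3 - m^2 - 2*m) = m*(m + 4)*(m^2 - m - 2) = m*(m - 2)*(m + 4)*(m + 1)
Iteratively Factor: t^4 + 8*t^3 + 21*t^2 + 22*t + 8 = (t + 4)*(t^3 + 4*t^2 + 5*t + 2) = (t + 1)*(t + 4)*(t^2 + 3*t + 2) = (t + 1)^2*(t + 4)*(t + 2)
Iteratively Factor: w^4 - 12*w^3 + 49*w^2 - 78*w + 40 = (w - 1)*(w^3 - 11*w^2 + 38*w - 40) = (w - 4)*(w - 1)*(w^2 - 7*w + 10) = (w - 5)*(w - 4)*(w - 1)*(w - 2)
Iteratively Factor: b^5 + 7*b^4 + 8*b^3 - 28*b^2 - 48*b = (b + 4)*(b^4 + 3*b^3 - 4*b^2 - 12*b) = (b + 2)*(b + 4)*(b^3 + b^2 - 6*b) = (b + 2)*(b + 3)*(b + 4)*(b^2 - 2*b) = (b - 2)*(b + 2)*(b + 3)*(b + 4)*(b)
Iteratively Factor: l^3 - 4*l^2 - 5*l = (l)*(l^2 - 4*l - 5) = l*(l - 5)*(l + 1)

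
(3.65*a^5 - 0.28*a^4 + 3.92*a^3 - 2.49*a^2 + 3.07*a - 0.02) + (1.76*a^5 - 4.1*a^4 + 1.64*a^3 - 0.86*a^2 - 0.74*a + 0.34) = 5.41*a^5 - 4.38*a^4 + 5.56*a^3 - 3.35*a^2 + 2.33*a + 0.32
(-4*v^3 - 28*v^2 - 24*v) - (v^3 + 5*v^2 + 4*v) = -5*v^3 - 33*v^2 - 28*v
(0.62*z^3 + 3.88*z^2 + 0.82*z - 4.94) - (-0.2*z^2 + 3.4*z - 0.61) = 0.62*z^3 + 4.08*z^2 - 2.58*z - 4.33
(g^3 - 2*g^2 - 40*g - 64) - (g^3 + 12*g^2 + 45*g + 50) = -14*g^2 - 85*g - 114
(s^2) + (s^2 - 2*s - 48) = 2*s^2 - 2*s - 48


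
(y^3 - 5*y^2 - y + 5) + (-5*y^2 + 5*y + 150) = y^3 - 10*y^2 + 4*y + 155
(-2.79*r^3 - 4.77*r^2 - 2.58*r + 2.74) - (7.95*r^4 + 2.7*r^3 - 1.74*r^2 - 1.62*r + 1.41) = -7.95*r^4 - 5.49*r^3 - 3.03*r^2 - 0.96*r + 1.33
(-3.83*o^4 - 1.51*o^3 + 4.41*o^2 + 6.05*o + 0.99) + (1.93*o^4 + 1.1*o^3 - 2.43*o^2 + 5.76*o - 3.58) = -1.9*o^4 - 0.41*o^3 + 1.98*o^2 + 11.81*o - 2.59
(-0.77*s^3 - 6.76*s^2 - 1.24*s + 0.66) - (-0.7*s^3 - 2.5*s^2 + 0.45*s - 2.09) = -0.0700000000000001*s^3 - 4.26*s^2 - 1.69*s + 2.75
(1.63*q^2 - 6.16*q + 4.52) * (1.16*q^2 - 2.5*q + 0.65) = 1.8908*q^4 - 11.2206*q^3 + 21.7027*q^2 - 15.304*q + 2.938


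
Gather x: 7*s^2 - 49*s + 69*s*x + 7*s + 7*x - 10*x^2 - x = 7*s^2 - 42*s - 10*x^2 + x*(69*s + 6)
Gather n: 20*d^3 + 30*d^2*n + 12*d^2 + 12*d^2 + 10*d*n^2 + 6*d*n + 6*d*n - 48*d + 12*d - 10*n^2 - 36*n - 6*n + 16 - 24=20*d^3 + 24*d^2 - 36*d + n^2*(10*d - 10) + n*(30*d^2 + 12*d - 42) - 8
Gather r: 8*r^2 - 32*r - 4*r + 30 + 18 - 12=8*r^2 - 36*r + 36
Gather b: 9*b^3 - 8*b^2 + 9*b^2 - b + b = 9*b^3 + b^2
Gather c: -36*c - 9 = -36*c - 9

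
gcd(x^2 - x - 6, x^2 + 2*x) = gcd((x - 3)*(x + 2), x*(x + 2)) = x + 2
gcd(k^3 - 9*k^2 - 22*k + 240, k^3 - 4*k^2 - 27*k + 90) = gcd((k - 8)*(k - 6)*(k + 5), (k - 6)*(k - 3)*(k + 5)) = k^2 - k - 30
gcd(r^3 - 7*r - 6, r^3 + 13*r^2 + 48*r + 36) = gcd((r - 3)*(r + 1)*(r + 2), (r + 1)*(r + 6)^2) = r + 1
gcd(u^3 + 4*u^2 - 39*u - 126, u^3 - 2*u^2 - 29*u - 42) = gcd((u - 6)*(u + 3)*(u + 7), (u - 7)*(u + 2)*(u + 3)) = u + 3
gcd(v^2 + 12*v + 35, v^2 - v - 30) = v + 5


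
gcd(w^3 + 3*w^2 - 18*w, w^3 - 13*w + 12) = w - 3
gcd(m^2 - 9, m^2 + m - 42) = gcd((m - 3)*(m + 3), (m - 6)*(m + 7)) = 1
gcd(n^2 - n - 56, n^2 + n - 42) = n + 7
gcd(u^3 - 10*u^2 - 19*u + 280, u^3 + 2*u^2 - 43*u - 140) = u^2 - 2*u - 35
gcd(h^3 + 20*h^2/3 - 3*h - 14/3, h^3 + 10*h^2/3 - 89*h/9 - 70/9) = h + 2/3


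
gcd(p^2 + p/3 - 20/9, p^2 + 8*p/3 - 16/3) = p - 4/3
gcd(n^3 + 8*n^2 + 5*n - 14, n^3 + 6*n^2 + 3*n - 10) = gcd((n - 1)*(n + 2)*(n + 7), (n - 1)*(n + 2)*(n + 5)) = n^2 + n - 2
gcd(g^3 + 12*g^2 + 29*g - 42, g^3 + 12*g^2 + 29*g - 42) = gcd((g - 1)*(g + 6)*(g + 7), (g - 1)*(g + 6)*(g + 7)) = g^3 + 12*g^2 + 29*g - 42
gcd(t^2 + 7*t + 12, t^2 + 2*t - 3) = t + 3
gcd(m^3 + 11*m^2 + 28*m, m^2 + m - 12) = m + 4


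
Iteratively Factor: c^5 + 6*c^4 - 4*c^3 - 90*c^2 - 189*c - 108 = (c + 1)*(c^4 + 5*c^3 - 9*c^2 - 81*c - 108) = (c - 4)*(c + 1)*(c^3 + 9*c^2 + 27*c + 27) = (c - 4)*(c + 1)*(c + 3)*(c^2 + 6*c + 9) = (c - 4)*(c + 1)*(c + 3)^2*(c + 3)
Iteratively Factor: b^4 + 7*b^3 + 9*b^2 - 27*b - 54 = (b - 2)*(b^3 + 9*b^2 + 27*b + 27) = (b - 2)*(b + 3)*(b^2 + 6*b + 9) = (b - 2)*(b + 3)^2*(b + 3)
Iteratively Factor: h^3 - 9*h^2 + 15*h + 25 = (h - 5)*(h^2 - 4*h - 5) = (h - 5)^2*(h + 1)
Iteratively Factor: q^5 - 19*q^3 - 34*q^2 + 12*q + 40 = (q + 2)*(q^4 - 2*q^3 - 15*q^2 - 4*q + 20) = (q + 2)^2*(q^3 - 4*q^2 - 7*q + 10) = (q - 5)*(q + 2)^2*(q^2 + q - 2) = (q - 5)*(q + 2)^3*(q - 1)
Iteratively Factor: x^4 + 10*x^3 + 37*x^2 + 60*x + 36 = (x + 2)*(x^3 + 8*x^2 + 21*x + 18) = (x + 2)*(x + 3)*(x^2 + 5*x + 6) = (x + 2)^2*(x + 3)*(x + 3)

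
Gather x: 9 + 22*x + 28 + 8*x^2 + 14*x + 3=8*x^2 + 36*x + 40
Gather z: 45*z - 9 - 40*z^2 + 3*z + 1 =-40*z^2 + 48*z - 8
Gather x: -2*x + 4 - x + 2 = 6 - 3*x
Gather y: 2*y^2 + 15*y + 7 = 2*y^2 + 15*y + 7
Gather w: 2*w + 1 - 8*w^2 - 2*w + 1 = 2 - 8*w^2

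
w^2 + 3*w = w*(w + 3)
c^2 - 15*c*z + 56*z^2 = (c - 8*z)*(c - 7*z)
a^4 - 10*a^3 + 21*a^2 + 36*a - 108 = (a - 6)*(a - 3)^2*(a + 2)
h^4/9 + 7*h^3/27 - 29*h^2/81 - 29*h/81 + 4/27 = (h/3 + 1/3)*(h/3 + 1)*(h - 4/3)*(h - 1/3)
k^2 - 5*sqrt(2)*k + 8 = (k - 4*sqrt(2))*(k - sqrt(2))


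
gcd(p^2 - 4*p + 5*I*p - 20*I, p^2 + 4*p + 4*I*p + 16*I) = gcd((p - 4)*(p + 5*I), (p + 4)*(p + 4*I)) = 1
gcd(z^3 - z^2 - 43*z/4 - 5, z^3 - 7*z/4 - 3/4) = z + 1/2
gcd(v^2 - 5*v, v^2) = v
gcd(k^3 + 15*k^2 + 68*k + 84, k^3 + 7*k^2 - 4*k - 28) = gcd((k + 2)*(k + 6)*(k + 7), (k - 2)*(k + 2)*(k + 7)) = k^2 + 9*k + 14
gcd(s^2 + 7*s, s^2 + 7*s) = s^2 + 7*s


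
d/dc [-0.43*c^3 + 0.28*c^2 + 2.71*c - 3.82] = -1.29*c^2 + 0.56*c + 2.71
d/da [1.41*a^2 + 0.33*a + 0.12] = 2.82*a + 0.33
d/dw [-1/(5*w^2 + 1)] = 10*w/(5*w^2 + 1)^2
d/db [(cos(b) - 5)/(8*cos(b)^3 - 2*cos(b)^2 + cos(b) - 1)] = (32*cos(b) - 61*cos(2*b) + 4*cos(3*b) - 65)*sin(b)/(8*cos(b)^3 - 2*cos(b)^2 + cos(b) - 1)^2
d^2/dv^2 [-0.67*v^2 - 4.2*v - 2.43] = -1.34000000000000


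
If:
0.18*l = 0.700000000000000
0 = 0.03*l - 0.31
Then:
No Solution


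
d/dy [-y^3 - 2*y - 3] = -3*y^2 - 2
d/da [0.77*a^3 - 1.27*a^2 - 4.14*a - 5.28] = 2.31*a^2 - 2.54*a - 4.14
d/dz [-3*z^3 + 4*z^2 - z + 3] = -9*z^2 + 8*z - 1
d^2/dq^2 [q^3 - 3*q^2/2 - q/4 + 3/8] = 6*q - 3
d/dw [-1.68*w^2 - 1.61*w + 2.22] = -3.36*w - 1.61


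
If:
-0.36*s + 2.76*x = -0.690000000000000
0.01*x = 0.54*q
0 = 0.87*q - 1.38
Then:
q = 1.59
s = 658.61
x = 85.66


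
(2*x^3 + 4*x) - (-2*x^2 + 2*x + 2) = 2*x^3 + 2*x^2 + 2*x - 2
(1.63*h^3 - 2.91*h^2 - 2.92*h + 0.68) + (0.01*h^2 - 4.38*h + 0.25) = 1.63*h^3 - 2.9*h^2 - 7.3*h + 0.93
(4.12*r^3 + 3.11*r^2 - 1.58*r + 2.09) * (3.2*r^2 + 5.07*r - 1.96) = 13.184*r^5 + 30.8404*r^4 + 2.6365*r^3 - 7.4182*r^2 + 13.6931*r - 4.0964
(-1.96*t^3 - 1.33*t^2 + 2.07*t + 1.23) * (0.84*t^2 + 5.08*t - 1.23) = -1.6464*t^5 - 11.074*t^4 - 2.6068*t^3 + 13.1847*t^2 + 3.7023*t - 1.5129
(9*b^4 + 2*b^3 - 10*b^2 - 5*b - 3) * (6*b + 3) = 54*b^5 + 39*b^4 - 54*b^3 - 60*b^2 - 33*b - 9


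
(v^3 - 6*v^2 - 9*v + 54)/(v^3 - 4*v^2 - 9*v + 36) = (v - 6)/(v - 4)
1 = 1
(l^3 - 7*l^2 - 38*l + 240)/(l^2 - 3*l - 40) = (l^2 + l - 30)/(l + 5)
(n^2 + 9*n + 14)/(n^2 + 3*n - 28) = (n + 2)/(n - 4)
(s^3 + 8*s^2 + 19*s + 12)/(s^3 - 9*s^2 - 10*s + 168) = (s^2 + 4*s + 3)/(s^2 - 13*s + 42)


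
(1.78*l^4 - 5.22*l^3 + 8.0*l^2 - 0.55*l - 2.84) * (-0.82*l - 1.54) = -1.4596*l^5 + 1.5392*l^4 + 1.4788*l^3 - 11.869*l^2 + 3.1758*l + 4.3736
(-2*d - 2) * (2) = -4*d - 4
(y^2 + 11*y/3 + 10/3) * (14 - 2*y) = -2*y^3 + 20*y^2/3 + 134*y/3 + 140/3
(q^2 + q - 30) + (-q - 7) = q^2 - 37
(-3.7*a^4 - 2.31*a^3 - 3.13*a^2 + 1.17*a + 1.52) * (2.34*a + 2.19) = -8.658*a^5 - 13.5084*a^4 - 12.3831*a^3 - 4.1169*a^2 + 6.1191*a + 3.3288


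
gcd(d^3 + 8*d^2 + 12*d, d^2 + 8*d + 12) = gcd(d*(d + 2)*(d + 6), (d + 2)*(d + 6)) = d^2 + 8*d + 12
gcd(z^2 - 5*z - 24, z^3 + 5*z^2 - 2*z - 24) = z + 3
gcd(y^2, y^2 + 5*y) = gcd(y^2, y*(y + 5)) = y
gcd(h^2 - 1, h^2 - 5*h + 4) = h - 1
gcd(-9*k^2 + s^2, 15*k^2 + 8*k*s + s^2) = 3*k + s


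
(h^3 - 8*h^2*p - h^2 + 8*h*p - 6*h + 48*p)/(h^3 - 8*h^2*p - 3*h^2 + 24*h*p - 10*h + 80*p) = (h - 3)/(h - 5)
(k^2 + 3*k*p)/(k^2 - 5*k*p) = (k + 3*p)/(k - 5*p)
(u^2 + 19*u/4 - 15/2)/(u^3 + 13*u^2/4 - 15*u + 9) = (4*u - 5)/(4*u^2 - 11*u + 6)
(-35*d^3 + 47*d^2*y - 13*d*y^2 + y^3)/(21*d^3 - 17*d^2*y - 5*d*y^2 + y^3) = (-5*d + y)/(3*d + y)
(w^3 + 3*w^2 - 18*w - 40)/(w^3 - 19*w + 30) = (w^2 - 2*w - 8)/(w^2 - 5*w + 6)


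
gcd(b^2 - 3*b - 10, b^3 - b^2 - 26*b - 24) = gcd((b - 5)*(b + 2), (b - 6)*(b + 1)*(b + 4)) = 1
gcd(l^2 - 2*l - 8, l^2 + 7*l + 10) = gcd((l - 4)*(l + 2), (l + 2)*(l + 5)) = l + 2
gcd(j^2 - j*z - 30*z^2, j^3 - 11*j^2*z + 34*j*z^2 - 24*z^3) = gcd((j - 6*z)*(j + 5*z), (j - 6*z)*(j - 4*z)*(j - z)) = -j + 6*z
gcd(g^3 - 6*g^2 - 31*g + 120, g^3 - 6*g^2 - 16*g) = g - 8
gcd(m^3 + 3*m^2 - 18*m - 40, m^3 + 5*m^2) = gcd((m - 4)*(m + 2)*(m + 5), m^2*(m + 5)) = m + 5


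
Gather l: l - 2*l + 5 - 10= -l - 5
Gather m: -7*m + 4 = 4 - 7*m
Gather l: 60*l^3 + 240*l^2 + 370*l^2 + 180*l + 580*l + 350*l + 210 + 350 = 60*l^3 + 610*l^2 + 1110*l + 560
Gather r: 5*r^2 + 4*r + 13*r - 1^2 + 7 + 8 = 5*r^2 + 17*r + 14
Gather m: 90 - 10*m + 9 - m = 99 - 11*m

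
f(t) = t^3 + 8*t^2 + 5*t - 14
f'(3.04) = 81.36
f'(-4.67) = -4.29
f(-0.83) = -13.21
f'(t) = 3*t^2 + 16*t + 5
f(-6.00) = 28.00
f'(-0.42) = -1.19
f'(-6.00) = 17.00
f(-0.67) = -14.06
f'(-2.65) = -16.33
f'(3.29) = 90.11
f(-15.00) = -1664.00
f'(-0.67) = -4.37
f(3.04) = 103.23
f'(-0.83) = -6.21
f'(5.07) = 163.23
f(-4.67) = 35.27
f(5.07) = 347.31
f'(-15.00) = 440.00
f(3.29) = 124.65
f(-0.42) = -14.76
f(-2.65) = 10.32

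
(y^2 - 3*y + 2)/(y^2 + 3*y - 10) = (y - 1)/(y + 5)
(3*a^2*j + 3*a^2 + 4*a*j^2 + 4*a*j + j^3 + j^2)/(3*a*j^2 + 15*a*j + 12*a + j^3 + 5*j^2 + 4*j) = (a + j)/(j + 4)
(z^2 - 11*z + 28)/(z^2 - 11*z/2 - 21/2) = 2*(z - 4)/(2*z + 3)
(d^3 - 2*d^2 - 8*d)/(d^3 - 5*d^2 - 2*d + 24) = d/(d - 3)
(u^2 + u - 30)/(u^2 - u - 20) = (u + 6)/(u + 4)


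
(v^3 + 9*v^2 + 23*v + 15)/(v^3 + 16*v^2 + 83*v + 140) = (v^2 + 4*v + 3)/(v^2 + 11*v + 28)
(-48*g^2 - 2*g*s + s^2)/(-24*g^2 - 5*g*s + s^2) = (6*g + s)/(3*g + s)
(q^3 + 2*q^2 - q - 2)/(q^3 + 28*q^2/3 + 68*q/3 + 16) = 3*(q^2 - 1)/(3*q^2 + 22*q + 24)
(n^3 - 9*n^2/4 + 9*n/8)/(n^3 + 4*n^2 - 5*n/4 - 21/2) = n*(4*n - 3)/(2*(2*n^2 + 11*n + 14))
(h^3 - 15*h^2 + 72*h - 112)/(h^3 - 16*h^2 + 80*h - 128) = (h - 7)/(h - 8)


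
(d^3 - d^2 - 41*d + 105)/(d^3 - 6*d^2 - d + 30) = (d + 7)/(d + 2)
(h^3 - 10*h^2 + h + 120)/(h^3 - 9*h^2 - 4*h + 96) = (h - 5)/(h - 4)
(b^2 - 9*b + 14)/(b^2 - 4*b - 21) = (b - 2)/(b + 3)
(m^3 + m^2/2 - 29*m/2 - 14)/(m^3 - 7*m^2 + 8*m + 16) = (m + 7/2)/(m - 4)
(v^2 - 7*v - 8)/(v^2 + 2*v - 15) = (v^2 - 7*v - 8)/(v^2 + 2*v - 15)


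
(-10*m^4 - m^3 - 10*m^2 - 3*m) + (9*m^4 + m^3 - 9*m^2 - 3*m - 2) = -m^4 - 19*m^2 - 6*m - 2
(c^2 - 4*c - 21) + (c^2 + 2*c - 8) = 2*c^2 - 2*c - 29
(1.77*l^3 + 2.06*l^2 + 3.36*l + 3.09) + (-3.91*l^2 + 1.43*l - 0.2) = 1.77*l^3 - 1.85*l^2 + 4.79*l + 2.89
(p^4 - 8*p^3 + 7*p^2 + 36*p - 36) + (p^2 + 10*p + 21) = p^4 - 8*p^3 + 8*p^2 + 46*p - 15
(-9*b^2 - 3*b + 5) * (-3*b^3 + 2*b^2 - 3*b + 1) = 27*b^5 - 9*b^4 + 6*b^3 + 10*b^2 - 18*b + 5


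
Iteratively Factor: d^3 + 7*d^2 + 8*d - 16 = (d + 4)*(d^2 + 3*d - 4) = (d + 4)^2*(d - 1)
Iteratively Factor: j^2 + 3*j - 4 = (j - 1)*(j + 4)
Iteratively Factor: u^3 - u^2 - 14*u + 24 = (u - 3)*(u^2 + 2*u - 8) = (u - 3)*(u + 4)*(u - 2)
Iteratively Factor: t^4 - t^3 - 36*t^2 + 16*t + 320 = (t - 5)*(t^3 + 4*t^2 - 16*t - 64) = (t - 5)*(t + 4)*(t^2 - 16) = (t - 5)*(t - 4)*(t + 4)*(t + 4)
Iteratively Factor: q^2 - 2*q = (q)*(q - 2)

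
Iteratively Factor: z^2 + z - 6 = (z + 3)*(z - 2)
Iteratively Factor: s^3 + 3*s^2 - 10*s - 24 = (s - 3)*(s^2 + 6*s + 8) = (s - 3)*(s + 2)*(s + 4)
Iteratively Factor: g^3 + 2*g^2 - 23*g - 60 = (g - 5)*(g^2 + 7*g + 12) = (g - 5)*(g + 4)*(g + 3)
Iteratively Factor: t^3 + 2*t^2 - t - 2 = (t + 2)*(t^2 - 1) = (t + 1)*(t + 2)*(t - 1)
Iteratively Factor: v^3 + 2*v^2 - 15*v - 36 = (v + 3)*(v^2 - v - 12) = (v + 3)^2*(v - 4)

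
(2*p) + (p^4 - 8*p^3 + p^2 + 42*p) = p^4 - 8*p^3 + p^2 + 44*p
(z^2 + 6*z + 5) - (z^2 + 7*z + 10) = -z - 5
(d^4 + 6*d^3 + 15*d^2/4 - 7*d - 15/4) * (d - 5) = d^5 + d^4 - 105*d^3/4 - 103*d^2/4 + 125*d/4 + 75/4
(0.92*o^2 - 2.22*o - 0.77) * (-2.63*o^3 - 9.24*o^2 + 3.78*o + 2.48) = -2.4196*o^5 - 2.6622*o^4 + 26.0155*o^3 + 1.0048*o^2 - 8.4162*o - 1.9096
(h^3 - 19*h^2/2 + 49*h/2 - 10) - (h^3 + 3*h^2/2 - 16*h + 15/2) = -11*h^2 + 81*h/2 - 35/2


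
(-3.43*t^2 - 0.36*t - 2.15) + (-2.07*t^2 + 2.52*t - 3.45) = -5.5*t^2 + 2.16*t - 5.6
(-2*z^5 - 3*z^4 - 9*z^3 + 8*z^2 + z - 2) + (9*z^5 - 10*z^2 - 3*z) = 7*z^5 - 3*z^4 - 9*z^3 - 2*z^2 - 2*z - 2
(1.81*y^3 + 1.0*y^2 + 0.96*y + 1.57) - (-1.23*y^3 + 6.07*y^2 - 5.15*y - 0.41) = 3.04*y^3 - 5.07*y^2 + 6.11*y + 1.98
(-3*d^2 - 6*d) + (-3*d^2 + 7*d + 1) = -6*d^2 + d + 1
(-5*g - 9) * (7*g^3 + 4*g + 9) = -35*g^4 - 63*g^3 - 20*g^2 - 81*g - 81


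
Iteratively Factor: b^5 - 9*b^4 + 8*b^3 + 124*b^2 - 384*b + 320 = (b + 4)*(b^4 - 13*b^3 + 60*b^2 - 116*b + 80) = (b - 4)*(b + 4)*(b^3 - 9*b^2 + 24*b - 20) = (b - 5)*(b - 4)*(b + 4)*(b^2 - 4*b + 4) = (b - 5)*(b - 4)*(b - 2)*(b + 4)*(b - 2)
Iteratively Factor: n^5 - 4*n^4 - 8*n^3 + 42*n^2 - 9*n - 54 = (n - 3)*(n^4 - n^3 - 11*n^2 + 9*n + 18) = (n - 3)*(n + 3)*(n^3 - 4*n^2 + n + 6) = (n - 3)*(n + 1)*(n + 3)*(n^2 - 5*n + 6) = (n - 3)*(n - 2)*(n + 1)*(n + 3)*(n - 3)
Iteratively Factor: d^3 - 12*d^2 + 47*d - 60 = (d - 4)*(d^2 - 8*d + 15) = (d - 5)*(d - 4)*(d - 3)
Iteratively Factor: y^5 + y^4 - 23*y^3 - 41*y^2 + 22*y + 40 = (y + 4)*(y^4 - 3*y^3 - 11*y^2 + 3*y + 10) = (y - 1)*(y + 4)*(y^3 - 2*y^2 - 13*y - 10) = (y - 1)*(y + 1)*(y + 4)*(y^2 - 3*y - 10) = (y - 5)*(y - 1)*(y + 1)*(y + 4)*(y + 2)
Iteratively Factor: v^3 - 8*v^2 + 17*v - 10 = (v - 2)*(v^2 - 6*v + 5) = (v - 5)*(v - 2)*(v - 1)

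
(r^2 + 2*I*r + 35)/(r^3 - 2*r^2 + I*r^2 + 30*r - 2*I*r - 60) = (r + 7*I)/(r^2 + r*(-2 + 6*I) - 12*I)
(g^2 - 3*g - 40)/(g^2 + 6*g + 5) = (g - 8)/(g + 1)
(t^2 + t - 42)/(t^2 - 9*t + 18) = (t + 7)/(t - 3)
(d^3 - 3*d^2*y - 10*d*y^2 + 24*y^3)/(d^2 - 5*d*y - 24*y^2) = (-d^2 + 6*d*y - 8*y^2)/(-d + 8*y)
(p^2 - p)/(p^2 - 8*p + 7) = p/(p - 7)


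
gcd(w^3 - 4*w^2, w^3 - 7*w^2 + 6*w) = w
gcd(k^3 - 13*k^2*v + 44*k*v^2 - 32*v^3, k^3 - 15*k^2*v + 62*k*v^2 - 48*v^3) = k^2 - 9*k*v + 8*v^2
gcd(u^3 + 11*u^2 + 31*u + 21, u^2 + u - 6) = u + 3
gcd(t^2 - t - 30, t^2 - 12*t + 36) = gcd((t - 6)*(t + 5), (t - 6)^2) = t - 6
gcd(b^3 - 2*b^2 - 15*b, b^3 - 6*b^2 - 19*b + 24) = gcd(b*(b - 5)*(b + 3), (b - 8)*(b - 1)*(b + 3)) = b + 3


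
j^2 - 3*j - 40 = (j - 8)*(j + 5)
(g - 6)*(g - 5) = g^2 - 11*g + 30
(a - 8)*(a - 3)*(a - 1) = a^3 - 12*a^2 + 35*a - 24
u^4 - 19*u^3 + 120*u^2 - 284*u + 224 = (u - 8)*(u - 7)*(u - 2)^2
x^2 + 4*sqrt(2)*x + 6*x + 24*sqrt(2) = (x + 6)*(x + 4*sqrt(2))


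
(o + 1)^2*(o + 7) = o^3 + 9*o^2 + 15*o + 7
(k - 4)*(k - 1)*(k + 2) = k^3 - 3*k^2 - 6*k + 8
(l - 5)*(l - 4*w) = l^2 - 4*l*w - 5*l + 20*w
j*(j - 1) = j^2 - j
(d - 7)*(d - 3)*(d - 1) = d^3 - 11*d^2 + 31*d - 21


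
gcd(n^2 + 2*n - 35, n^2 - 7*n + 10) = n - 5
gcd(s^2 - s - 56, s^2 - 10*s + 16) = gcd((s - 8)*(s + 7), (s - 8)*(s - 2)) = s - 8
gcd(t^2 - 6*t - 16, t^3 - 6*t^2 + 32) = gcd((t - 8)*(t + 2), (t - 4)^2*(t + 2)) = t + 2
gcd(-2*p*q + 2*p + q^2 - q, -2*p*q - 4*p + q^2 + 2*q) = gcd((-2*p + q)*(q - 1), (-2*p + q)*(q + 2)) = 2*p - q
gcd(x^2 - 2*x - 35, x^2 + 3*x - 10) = x + 5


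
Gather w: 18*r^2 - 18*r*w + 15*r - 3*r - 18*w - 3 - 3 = 18*r^2 + 12*r + w*(-18*r - 18) - 6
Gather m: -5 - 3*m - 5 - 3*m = -6*m - 10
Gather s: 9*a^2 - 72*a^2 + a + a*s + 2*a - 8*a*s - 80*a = -63*a^2 - 7*a*s - 77*a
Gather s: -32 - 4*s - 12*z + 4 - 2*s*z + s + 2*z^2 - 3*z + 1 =s*(-2*z - 3) + 2*z^2 - 15*z - 27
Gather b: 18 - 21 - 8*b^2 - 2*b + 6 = -8*b^2 - 2*b + 3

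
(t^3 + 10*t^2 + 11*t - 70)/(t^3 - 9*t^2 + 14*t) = (t^2 + 12*t + 35)/(t*(t - 7))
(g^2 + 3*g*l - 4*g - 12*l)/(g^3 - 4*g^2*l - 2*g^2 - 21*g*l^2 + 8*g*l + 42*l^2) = (g - 4)/(g^2 - 7*g*l - 2*g + 14*l)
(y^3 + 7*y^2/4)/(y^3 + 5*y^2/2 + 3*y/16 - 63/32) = 8*y^2/(8*y^2 + 6*y - 9)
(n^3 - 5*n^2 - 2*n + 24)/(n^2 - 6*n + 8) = (n^2 - n - 6)/(n - 2)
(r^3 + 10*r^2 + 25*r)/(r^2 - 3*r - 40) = r*(r + 5)/(r - 8)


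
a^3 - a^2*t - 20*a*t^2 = a*(a - 5*t)*(a + 4*t)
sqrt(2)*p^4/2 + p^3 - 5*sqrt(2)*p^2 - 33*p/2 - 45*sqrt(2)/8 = (p - 5*sqrt(2)/2)*(p + 3*sqrt(2)/2)^2*(sqrt(2)*p/2 + 1/2)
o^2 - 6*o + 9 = (o - 3)^2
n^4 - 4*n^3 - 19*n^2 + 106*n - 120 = (n - 4)*(n - 3)*(n - 2)*(n + 5)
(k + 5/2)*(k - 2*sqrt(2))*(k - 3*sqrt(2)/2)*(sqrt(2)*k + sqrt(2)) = sqrt(2)*k^4 - 7*k^3 + 7*sqrt(2)*k^3/2 - 49*k^2/2 + 17*sqrt(2)*k^2/2 - 35*k/2 + 21*sqrt(2)*k + 15*sqrt(2)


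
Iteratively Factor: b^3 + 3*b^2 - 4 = (b - 1)*(b^2 + 4*b + 4) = (b - 1)*(b + 2)*(b + 2)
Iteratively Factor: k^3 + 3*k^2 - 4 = (k + 2)*(k^2 + k - 2) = (k + 2)^2*(k - 1)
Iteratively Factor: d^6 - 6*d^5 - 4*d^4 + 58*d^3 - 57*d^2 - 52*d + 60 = (d + 3)*(d^5 - 9*d^4 + 23*d^3 - 11*d^2 - 24*d + 20) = (d - 2)*(d + 3)*(d^4 - 7*d^3 + 9*d^2 + 7*d - 10) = (d - 2)^2*(d + 3)*(d^3 - 5*d^2 - d + 5) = (d - 2)^2*(d + 1)*(d + 3)*(d^2 - 6*d + 5) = (d - 5)*(d - 2)^2*(d + 1)*(d + 3)*(d - 1)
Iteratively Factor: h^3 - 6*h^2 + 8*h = (h - 2)*(h^2 - 4*h) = (h - 4)*(h - 2)*(h)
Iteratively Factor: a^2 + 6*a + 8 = (a + 2)*(a + 4)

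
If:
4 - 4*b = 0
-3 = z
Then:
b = 1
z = -3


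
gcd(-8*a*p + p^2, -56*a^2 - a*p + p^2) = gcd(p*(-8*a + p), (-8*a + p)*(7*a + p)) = -8*a + p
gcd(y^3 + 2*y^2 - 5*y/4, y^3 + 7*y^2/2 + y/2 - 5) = y + 5/2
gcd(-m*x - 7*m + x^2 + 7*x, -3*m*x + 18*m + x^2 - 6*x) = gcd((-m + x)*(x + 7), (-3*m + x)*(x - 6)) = 1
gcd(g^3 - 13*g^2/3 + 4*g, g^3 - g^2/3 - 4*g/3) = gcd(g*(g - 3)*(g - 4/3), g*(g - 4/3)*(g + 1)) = g^2 - 4*g/3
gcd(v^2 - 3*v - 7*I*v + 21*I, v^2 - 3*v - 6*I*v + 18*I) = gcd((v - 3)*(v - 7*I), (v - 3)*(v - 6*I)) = v - 3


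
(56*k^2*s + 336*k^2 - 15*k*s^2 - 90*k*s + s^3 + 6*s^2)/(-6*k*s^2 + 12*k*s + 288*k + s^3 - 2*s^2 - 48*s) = (56*k^2 - 15*k*s + s^2)/(-6*k*s + 48*k + s^2 - 8*s)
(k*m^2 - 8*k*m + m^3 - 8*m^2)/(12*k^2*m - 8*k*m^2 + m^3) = (k*m - 8*k + m^2 - 8*m)/(12*k^2 - 8*k*m + m^2)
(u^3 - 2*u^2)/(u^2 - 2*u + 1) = u^2*(u - 2)/(u^2 - 2*u + 1)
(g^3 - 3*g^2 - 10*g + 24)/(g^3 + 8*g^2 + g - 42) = (g - 4)/(g + 7)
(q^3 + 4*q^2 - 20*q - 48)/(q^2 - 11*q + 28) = (q^2 + 8*q + 12)/(q - 7)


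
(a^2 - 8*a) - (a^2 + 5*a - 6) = 6 - 13*a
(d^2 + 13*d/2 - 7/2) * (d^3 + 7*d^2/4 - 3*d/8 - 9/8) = d^5 + 33*d^4/4 + 15*d^3/2 - 155*d^2/16 - 6*d + 63/16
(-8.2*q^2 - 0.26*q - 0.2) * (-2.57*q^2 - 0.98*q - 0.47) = 21.074*q^4 + 8.7042*q^3 + 4.6228*q^2 + 0.3182*q + 0.094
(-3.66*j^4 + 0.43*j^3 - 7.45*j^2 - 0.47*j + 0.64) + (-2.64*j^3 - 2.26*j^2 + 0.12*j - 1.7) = -3.66*j^4 - 2.21*j^3 - 9.71*j^2 - 0.35*j - 1.06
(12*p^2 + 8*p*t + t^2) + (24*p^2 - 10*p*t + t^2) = 36*p^2 - 2*p*t + 2*t^2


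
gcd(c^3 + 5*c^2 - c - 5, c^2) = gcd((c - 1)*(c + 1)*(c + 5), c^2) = 1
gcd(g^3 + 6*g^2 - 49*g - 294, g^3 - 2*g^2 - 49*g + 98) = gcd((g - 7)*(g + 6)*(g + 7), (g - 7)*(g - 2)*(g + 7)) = g^2 - 49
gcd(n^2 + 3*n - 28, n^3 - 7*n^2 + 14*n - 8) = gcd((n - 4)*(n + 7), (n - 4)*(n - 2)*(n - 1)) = n - 4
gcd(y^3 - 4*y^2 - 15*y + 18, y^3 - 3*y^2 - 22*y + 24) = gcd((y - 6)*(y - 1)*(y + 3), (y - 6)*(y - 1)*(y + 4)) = y^2 - 7*y + 6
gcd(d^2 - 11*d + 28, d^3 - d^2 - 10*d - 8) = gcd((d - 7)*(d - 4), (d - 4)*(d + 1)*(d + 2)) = d - 4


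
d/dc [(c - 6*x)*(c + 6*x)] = 2*c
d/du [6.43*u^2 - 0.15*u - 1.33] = 12.86*u - 0.15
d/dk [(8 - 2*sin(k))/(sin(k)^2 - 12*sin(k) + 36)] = 2*(sin(k) - 2)*cos(k)/(sin(k) - 6)^3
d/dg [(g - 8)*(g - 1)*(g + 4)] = 3*g^2 - 10*g - 28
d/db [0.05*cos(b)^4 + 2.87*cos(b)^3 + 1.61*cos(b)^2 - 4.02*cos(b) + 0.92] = (-0.2*cos(b)^3 - 8.61*cos(b)^2 - 3.22*cos(b) + 4.02)*sin(b)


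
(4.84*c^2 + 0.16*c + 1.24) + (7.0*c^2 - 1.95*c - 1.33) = 11.84*c^2 - 1.79*c - 0.0900000000000001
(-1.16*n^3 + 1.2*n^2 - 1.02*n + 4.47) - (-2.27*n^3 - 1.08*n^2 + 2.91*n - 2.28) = 1.11*n^3 + 2.28*n^2 - 3.93*n + 6.75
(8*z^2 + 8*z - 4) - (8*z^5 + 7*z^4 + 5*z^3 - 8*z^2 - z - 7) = -8*z^5 - 7*z^4 - 5*z^3 + 16*z^2 + 9*z + 3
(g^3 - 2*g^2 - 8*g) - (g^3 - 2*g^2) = -8*g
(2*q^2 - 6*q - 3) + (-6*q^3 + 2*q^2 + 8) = -6*q^3 + 4*q^2 - 6*q + 5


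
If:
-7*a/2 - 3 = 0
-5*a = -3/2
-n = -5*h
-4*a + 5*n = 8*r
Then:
No Solution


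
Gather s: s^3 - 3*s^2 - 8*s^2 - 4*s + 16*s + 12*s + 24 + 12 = s^3 - 11*s^2 + 24*s + 36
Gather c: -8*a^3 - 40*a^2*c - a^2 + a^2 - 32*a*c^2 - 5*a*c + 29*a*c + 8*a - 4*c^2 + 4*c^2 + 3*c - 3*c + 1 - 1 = -8*a^3 - 32*a*c^2 + 8*a + c*(-40*a^2 + 24*a)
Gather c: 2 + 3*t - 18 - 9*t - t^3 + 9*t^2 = -t^3 + 9*t^2 - 6*t - 16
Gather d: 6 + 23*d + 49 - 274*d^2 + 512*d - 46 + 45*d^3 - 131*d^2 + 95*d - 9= 45*d^3 - 405*d^2 + 630*d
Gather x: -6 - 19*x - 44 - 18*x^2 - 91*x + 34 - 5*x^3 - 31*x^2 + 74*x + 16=-5*x^3 - 49*x^2 - 36*x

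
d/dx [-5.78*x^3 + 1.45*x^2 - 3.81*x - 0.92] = -17.34*x^2 + 2.9*x - 3.81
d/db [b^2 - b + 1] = 2*b - 1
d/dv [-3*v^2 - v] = -6*v - 1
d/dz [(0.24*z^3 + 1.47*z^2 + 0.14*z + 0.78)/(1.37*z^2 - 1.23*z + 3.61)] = (0.3288*z^4 - 0.5904*z^3 + 0.5993*z^2 + 8.4762*z + 1.4648)/(1.8769*z^4 - 3.3702*z^3 + 11.4043*z^2 - 8.8806*z + 13.0321)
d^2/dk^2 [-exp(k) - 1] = -exp(k)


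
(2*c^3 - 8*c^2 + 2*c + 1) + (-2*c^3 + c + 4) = -8*c^2 + 3*c + 5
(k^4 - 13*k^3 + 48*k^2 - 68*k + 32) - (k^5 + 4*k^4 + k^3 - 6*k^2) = -k^5 - 3*k^4 - 14*k^3 + 54*k^2 - 68*k + 32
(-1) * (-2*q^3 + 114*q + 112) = 2*q^3 - 114*q - 112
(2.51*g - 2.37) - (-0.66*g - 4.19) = 3.17*g + 1.82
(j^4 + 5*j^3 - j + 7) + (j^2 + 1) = j^4 + 5*j^3 + j^2 - j + 8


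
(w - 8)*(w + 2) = w^2 - 6*w - 16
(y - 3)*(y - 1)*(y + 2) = y^3 - 2*y^2 - 5*y + 6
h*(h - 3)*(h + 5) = h^3 + 2*h^2 - 15*h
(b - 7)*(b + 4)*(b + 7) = b^3 + 4*b^2 - 49*b - 196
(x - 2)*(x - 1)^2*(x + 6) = x^4 + 2*x^3 - 19*x^2 + 28*x - 12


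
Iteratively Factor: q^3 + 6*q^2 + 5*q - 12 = (q + 3)*(q^2 + 3*q - 4) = (q + 3)*(q + 4)*(q - 1)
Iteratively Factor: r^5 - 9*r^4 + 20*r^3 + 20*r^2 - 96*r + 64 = (r - 4)*(r^4 - 5*r^3 + 20*r - 16) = (r - 4)*(r - 1)*(r^3 - 4*r^2 - 4*r + 16) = (r - 4)*(r - 1)*(r + 2)*(r^2 - 6*r + 8) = (r - 4)^2*(r - 1)*(r + 2)*(r - 2)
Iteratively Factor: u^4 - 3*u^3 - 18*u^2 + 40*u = (u)*(u^3 - 3*u^2 - 18*u + 40) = u*(u - 2)*(u^2 - u - 20) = u*(u - 2)*(u + 4)*(u - 5)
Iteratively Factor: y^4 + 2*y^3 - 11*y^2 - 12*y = (y + 1)*(y^3 + y^2 - 12*y) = y*(y + 1)*(y^2 + y - 12) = y*(y + 1)*(y + 4)*(y - 3)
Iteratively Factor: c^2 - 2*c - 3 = (c - 3)*(c + 1)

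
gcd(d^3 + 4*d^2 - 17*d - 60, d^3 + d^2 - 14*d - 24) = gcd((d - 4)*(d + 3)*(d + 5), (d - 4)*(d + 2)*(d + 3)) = d^2 - d - 12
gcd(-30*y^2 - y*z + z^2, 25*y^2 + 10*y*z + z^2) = 5*y + z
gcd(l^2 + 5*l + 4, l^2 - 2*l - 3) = l + 1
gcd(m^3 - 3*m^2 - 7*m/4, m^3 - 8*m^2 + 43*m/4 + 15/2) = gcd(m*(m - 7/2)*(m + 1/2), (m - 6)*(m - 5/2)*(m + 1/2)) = m + 1/2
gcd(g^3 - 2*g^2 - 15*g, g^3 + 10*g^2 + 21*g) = g^2 + 3*g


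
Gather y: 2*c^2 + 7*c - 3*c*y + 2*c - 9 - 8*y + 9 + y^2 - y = 2*c^2 + 9*c + y^2 + y*(-3*c - 9)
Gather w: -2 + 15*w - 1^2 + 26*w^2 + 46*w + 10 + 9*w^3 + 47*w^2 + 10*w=9*w^3 + 73*w^2 + 71*w + 7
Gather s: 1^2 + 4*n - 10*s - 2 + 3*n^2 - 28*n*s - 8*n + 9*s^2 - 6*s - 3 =3*n^2 - 4*n + 9*s^2 + s*(-28*n - 16) - 4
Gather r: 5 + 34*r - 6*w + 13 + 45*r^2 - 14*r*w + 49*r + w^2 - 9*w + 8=45*r^2 + r*(83 - 14*w) + w^2 - 15*w + 26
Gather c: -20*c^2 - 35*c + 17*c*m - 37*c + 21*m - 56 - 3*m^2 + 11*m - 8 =-20*c^2 + c*(17*m - 72) - 3*m^2 + 32*m - 64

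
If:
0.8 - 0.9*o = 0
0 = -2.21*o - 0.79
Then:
No Solution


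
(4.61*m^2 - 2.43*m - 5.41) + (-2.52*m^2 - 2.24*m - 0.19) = 2.09*m^2 - 4.67*m - 5.6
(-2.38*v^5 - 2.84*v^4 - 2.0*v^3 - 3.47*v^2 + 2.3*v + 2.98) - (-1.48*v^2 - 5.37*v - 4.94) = -2.38*v^5 - 2.84*v^4 - 2.0*v^3 - 1.99*v^2 + 7.67*v + 7.92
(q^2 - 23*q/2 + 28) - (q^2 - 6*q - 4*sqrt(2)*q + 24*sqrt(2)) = -11*q/2 + 4*sqrt(2)*q - 24*sqrt(2) + 28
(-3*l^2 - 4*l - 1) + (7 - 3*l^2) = -6*l^2 - 4*l + 6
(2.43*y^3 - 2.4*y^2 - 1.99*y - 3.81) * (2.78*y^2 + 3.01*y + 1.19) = 6.7554*y^5 + 0.642300000000001*y^4 - 9.8645*y^3 - 19.4377*y^2 - 13.8362*y - 4.5339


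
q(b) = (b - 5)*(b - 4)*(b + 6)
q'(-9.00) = 263.00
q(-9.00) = -546.00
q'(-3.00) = 11.00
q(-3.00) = 168.00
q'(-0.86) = -26.62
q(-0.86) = 146.39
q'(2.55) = -29.79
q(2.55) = 30.37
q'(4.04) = -9.28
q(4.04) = -0.39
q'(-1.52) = -17.95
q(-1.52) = 161.24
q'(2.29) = -32.01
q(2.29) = 38.42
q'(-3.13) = 14.17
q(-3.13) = 166.37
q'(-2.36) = -3.13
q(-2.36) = 170.39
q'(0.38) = -35.85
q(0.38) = 106.70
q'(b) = (b - 5)*(b - 4) + (b - 5)*(b + 6) + (b - 4)*(b + 6)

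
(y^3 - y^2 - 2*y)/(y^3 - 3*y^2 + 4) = y/(y - 2)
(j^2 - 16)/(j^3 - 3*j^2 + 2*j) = (j^2 - 16)/(j*(j^2 - 3*j + 2))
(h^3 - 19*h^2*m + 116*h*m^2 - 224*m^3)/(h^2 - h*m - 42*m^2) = (h^2 - 12*h*m + 32*m^2)/(h + 6*m)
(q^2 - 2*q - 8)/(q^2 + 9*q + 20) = (q^2 - 2*q - 8)/(q^2 + 9*q + 20)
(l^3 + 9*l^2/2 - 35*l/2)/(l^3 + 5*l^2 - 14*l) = (l - 5/2)/(l - 2)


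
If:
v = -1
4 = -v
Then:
No Solution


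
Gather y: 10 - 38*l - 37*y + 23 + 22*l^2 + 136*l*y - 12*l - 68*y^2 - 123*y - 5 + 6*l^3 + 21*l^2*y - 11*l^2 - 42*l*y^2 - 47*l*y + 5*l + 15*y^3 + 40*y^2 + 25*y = 6*l^3 + 11*l^2 - 45*l + 15*y^3 + y^2*(-42*l - 28) + y*(21*l^2 + 89*l - 135) + 28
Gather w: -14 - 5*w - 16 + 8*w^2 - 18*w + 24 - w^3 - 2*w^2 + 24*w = -w^3 + 6*w^2 + w - 6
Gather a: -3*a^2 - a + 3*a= -3*a^2 + 2*a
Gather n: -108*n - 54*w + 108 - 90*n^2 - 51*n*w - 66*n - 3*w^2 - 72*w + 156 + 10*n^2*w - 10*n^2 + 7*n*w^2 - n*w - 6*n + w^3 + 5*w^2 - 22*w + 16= n^2*(10*w - 100) + n*(7*w^2 - 52*w - 180) + w^3 + 2*w^2 - 148*w + 280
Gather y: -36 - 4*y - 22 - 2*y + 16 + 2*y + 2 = -4*y - 40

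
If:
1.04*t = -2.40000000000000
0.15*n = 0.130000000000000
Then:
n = 0.87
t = -2.31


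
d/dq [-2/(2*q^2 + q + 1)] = 2*(4*q + 1)/(2*q^2 + q + 1)^2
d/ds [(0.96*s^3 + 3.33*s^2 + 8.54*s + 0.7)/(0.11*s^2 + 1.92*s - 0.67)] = (0.1056*s^4 + 3.6864*s^3 + 3.5246*s^2 - 4.6162*s - 7.0658)/(0.0121*s^4 + 0.4224*s^3 + 3.539*s^2 - 2.5728*s + 0.4489)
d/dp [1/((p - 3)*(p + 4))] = (-2*p - 1)/(p^4 + 2*p^3 - 23*p^2 - 24*p + 144)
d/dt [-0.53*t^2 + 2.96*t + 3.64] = 2.96 - 1.06*t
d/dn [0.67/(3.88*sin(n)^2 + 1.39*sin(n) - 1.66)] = -(5.1992*sin(n) + 0.9313)*cos(n)/(3.88*sin(n)^2 + 1.39*sin(n) - 1.66)^2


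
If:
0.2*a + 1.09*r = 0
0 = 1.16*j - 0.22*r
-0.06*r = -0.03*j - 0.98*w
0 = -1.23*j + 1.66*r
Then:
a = 0.00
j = 0.00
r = 0.00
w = 0.00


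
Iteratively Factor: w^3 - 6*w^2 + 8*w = (w)*(w^2 - 6*w + 8) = w*(w - 2)*(w - 4)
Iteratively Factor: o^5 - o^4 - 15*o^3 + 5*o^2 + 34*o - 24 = (o - 4)*(o^4 + 3*o^3 - 3*o^2 - 7*o + 6) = (o - 4)*(o + 3)*(o^3 - 3*o + 2) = (o - 4)*(o - 1)*(o + 3)*(o^2 + o - 2) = (o - 4)*(o - 1)*(o + 2)*(o + 3)*(o - 1)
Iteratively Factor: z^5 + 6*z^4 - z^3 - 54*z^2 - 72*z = (z + 3)*(z^4 + 3*z^3 - 10*z^2 - 24*z) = (z - 3)*(z + 3)*(z^3 + 6*z^2 + 8*z) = (z - 3)*(z + 3)*(z + 4)*(z^2 + 2*z) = (z - 3)*(z + 2)*(z + 3)*(z + 4)*(z)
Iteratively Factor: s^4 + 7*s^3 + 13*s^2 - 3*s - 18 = (s - 1)*(s^3 + 8*s^2 + 21*s + 18) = (s - 1)*(s + 3)*(s^2 + 5*s + 6) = (s - 1)*(s + 2)*(s + 3)*(s + 3)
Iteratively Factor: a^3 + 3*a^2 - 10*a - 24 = (a - 3)*(a^2 + 6*a + 8) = (a - 3)*(a + 4)*(a + 2)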